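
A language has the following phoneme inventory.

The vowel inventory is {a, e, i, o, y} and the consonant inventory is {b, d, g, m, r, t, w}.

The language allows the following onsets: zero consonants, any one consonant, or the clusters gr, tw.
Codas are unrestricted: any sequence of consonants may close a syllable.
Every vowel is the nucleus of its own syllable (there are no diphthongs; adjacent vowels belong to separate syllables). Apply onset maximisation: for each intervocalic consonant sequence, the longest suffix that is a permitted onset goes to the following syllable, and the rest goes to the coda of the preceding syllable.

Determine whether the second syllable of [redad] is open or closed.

closed

Vowels present: e, a; each is a nucleus, giving 2 syllables.
/e…a/ gap (V1→V2): /d/ → onset of the next syllable (single consonants are always licit onsets).
Result: re.dad.
Syllable 2 is /dad/ with coda /d/, so it is closed.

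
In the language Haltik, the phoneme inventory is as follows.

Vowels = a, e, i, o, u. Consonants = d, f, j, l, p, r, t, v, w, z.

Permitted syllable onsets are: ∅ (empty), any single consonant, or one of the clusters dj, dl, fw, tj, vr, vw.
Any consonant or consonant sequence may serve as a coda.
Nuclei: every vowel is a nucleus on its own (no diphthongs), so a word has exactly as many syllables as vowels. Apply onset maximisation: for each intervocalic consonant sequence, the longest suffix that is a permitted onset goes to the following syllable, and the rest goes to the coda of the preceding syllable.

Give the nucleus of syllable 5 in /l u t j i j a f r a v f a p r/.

a

Nuclei (vowels): u, i, a, a, a → 5 syllables.
The fifth nucleus (vowel 5 from the left) is /a/.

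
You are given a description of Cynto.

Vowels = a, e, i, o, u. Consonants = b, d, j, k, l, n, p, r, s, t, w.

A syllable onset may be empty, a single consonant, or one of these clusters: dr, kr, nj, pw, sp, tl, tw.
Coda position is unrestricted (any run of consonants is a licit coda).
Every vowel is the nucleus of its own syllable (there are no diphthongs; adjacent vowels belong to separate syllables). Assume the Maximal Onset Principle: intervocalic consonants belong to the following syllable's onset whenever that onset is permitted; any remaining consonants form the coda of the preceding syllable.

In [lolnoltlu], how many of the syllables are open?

Vowels present: o, o, u; each is a nucleus, giving 3 syllables.
V1 /o/ – V2 /o/: cluster /ln/ — the longest permitted-onset suffix is /n/; onset = /n/, preceding coda = /l/.
V2 /o/ – V3 /u/: /ltl/ splits as /l/ + /tl/ (/tl/ is the longest suffix that is a licit onset).
So the parse is lol.nol.tlu.
Classifying each syllable: /lol/ (closed), /nol/ (closed), /tlu/ (open).
Open syllables: 1.

1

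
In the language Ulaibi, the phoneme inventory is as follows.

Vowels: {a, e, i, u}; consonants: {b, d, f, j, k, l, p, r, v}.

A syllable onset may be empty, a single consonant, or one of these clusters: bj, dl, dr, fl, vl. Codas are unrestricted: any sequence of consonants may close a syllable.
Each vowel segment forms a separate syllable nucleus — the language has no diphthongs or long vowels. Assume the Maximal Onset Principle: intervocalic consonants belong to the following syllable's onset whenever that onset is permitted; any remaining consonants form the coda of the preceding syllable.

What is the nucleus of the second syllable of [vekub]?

u

Vowels present: e, u; each is a nucleus, giving 2 syllables.
The second nucleus (vowel 2 from the left) is /u/.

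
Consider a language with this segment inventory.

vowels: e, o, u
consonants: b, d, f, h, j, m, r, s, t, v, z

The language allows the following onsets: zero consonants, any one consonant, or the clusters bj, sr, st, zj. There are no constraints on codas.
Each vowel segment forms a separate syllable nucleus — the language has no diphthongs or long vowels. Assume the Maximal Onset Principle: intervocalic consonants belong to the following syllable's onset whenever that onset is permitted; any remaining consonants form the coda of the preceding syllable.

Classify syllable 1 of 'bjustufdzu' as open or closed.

open

The vowels are u, u, u — 3 nuclei, so 3 syllables.
σ1/σ2 boundary: cluster /st/ — /st/ is itself a permitted onset, so the whole cluster goes right; preceding coda = ∅.
σ2/σ3 boundary: /fdz/ splits as /fd/ + /z/ (/z/ is the longest suffix that is a licit onset).
Putting it together: bju.stufd.zu.
Syllable 1 is /bju/; it ends in its nucleus with no coda, so it is open.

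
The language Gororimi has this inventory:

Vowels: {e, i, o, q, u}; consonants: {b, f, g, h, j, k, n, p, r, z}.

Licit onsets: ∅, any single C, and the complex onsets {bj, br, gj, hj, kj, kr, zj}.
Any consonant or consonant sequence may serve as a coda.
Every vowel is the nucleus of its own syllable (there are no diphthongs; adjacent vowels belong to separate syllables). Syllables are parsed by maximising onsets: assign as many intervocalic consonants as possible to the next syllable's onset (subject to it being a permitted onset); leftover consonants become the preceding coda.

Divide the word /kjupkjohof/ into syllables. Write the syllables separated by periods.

Nuclei (vowels): u, o, o → 3 syllables.
V1 /u/ – V2 /o/: /pkj/ splits as /p/ + /kj/ (/kj/ is the longest suffix that is a licit onset).
V2 /o/ – V3 /o/: /h/ → onset of the next syllable (single consonants are always licit onsets).

kjup.kjo.hof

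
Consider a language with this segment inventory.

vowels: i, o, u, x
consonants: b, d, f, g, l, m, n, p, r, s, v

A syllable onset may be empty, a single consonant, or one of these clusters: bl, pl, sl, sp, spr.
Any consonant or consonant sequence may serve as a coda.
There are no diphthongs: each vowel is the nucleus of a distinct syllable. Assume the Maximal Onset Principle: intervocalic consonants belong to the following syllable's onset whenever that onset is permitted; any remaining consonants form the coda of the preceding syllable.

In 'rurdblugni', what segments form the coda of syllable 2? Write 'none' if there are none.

Nuclei (vowels): u, u, i → 3 syllables.
V1 /u/ – V2 /u/: cluster /rdbl/ — the longest permitted-onset suffix is /bl/; onset = /bl/, preceding coda = /rd/.
V2 /u/ – V3 /i/: /gn/; trying suffixes from longest down, /n/ is the first permitted one, so coda /g/ | onset /n/.
Putting it together: rurd.blug.ni.
Syllable 2 is /blug/: onset /bl/, nucleus /u/, coda /g/.

g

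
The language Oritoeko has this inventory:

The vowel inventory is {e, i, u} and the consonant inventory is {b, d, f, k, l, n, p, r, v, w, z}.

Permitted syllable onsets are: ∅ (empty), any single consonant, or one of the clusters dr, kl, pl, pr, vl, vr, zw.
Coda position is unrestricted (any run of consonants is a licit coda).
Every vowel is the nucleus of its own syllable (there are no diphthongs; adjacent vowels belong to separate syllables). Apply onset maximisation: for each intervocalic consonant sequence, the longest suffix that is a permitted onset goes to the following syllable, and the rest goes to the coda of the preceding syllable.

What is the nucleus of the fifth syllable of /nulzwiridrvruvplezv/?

e

The vowels are u, i, i, u, e — 5 nuclei, so 5 syllables.
The fifth nucleus (vowel 5 from the left) is /e/.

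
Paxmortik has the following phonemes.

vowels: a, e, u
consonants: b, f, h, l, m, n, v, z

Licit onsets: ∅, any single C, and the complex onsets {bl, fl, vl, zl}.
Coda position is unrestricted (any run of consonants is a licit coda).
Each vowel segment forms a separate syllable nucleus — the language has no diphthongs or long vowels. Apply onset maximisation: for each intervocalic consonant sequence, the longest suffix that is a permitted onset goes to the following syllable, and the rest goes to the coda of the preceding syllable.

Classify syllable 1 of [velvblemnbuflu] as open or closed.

Vowels present: e, e, u, u; each is a nucleus, giving 4 syllables.
σ1/σ2 boundary: cluster /lvbl/ — the longest permitted-onset suffix is /bl/; onset = /bl/, preceding coda = /lv/.
σ2/σ3 boundary: /mnb/; trying suffixes from longest down, /b/ is the first permitted one, so coda /mn/ | onset /b/.
σ3/σ4 boundary: /fl/ — entire cluster is a permitted onset → onset /fl/, coda ∅.
Syllabification: velv.blemn.bu.flu.
Syllable 1 is /velv/ with coda /lv/, so it is closed.

closed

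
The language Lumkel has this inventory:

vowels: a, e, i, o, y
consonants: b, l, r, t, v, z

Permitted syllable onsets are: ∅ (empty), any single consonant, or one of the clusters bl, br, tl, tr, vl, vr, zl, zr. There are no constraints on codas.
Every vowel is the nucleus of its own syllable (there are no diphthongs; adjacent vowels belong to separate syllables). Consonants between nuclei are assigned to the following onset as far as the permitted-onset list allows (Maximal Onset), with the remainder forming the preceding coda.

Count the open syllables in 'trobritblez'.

Vowels present: o, i, e; each is a nucleus, giving 3 syllables.
V1 /o/ – V2 /i/: /br/ — entire cluster is a permitted onset → onset /br/, coda ∅.
V2 /i/ – V3 /e/: /tbl/ — longest licit onset from the right is /bl/, leaving /t/ as coda.
Result: tro.brit.blez.
Classifying each syllable: /tro/ (open), /brit/ (closed), /blez/ (closed).
Open syllables: 1.

1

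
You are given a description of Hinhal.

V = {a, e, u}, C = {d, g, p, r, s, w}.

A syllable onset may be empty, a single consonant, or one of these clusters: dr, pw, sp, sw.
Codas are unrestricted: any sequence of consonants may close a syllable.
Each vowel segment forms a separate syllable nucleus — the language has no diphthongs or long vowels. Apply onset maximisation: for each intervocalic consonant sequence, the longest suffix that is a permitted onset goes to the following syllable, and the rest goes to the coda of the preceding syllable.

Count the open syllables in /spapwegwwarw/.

1

Vowels present: a, e, a; each is a nucleus, giving 3 syllables.
/a…e/ gap (V1→V2): /pw/ is a licit onset in full, so it all attaches to the next syllable.
/e…a/ gap (V2→V3): /gww/ splits as /gw/ + /w/ (/w/ is the longest suffix that is a licit onset).
So the parse is spa.pwegw.warw.
Classifying each syllable: /spa/ (open), /pwegw/ (closed), /warw/ (closed).
Open syllables: 1.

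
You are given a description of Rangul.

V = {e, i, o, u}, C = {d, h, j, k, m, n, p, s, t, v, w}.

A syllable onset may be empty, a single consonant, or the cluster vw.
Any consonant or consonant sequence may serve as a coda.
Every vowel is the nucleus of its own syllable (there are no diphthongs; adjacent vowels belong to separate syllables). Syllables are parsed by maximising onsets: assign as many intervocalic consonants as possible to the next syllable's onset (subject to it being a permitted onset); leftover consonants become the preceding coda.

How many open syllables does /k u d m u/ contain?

The vowels are u, u — 2 nuclei, so 2 syllables.
Between /u/ (V1) and /u/ (V2): cluster /dm/ — the longest permitted-onset suffix is /m/; onset = /m/, preceding coda = /d/.
Putting it together: kud.mu.
Classifying each syllable: /kud/ (closed), /mu/ (open).
Open syllables: 1.

1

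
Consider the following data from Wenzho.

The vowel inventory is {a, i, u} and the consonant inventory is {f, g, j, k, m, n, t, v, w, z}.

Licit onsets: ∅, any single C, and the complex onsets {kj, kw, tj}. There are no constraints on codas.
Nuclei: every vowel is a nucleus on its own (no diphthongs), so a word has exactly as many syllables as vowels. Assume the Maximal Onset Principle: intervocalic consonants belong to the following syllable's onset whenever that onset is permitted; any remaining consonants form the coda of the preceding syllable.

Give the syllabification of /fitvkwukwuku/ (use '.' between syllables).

fitv.kwu.kwu.ku

Nuclei (vowels): i, u, u, u → 4 syllables.
/i…u/ gap (V1→V2): cluster /tvkw/ — the longest permitted-onset suffix is /kw/; onset = /kw/, preceding coda = /tv/.
/u…u/ gap (V2→V3): cluster /kw/ — /kw/ is itself a permitted onset, so the whole cluster goes right; preceding coda = ∅.
/u…u/ gap (V3→V4): /k/ → onset of the next syllable (single consonants are always licit onsets).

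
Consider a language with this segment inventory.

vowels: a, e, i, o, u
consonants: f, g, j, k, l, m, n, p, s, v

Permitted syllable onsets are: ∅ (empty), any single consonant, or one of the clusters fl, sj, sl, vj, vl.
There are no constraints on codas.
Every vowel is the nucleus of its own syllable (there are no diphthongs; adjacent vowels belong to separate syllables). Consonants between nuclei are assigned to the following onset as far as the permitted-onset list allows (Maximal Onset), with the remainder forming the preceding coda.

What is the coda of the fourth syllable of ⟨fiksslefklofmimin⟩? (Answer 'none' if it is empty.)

none

Nuclei (vowels): i, e, o, i, i → 5 syllables.
/i…e/ gap (V1→V2): /kssl/ — longest licit onset from the right is /sl/, leaving /ks/ as coda.
/e…o/ gap (V2→V3): /fkl/ — longest licit onset from the right is /l/, leaving /fk/ as coda.
/o…i/ gap (V3→V4): cluster /fm/ — the longest permitted-onset suffix is /m/; onset = /m/, preceding coda = /f/.
/i…i/ gap (V4→V5): just /m/ — single C goes to the following onset.
Putting it together: fiks.slefk.lof.mi.min.
Syllable 4 is /mi/: onset /m/, nucleus /i/, coda ∅.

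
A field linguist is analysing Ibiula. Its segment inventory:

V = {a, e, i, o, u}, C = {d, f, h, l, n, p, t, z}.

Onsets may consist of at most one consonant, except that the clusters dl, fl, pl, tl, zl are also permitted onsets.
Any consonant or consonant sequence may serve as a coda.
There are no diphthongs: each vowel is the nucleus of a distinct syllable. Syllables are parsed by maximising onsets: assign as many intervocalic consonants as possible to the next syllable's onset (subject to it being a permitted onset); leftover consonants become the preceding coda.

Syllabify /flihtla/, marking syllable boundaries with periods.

The vowels are i, a — 2 nuclei, so 2 syllables.
/i…a/ gap (V1→V2): cluster /htl/ — the longest permitted-onset suffix is /tl/; onset = /tl/, preceding coda = /h/.

flih.tla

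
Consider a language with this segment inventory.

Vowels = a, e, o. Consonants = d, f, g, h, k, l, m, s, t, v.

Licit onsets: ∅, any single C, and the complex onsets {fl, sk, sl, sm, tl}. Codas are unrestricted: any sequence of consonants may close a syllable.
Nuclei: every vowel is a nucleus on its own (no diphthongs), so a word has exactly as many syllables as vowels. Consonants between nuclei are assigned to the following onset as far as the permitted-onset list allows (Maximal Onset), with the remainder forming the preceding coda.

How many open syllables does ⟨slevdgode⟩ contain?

2

Nuclei (vowels): e, o, e → 3 syllables.
V1 /e/ – V2 /o/: /vdg/ — longest licit onset from the right is /g/, leaving /vd/ as coda.
V2 /o/ – V3 /e/: just /d/ — single C goes to the following onset.
So the parse is slevd.go.de.
Classifying each syllable: /slevd/ (closed), /go/ (open), /de/ (open).
Open syllables: 2.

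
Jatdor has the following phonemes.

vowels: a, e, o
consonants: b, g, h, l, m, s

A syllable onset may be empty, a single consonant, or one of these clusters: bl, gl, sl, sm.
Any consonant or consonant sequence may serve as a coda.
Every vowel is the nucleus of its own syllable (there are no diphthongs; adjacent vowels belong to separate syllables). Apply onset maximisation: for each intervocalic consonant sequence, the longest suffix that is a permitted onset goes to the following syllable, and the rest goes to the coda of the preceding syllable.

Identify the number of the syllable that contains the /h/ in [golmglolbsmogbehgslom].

Vowels present: o, o, o, e, o; each is a nucleus, giving 5 syllables.
/o…o/ gap (V1→V2): /lmgl/ — longest licit onset from the right is /gl/, leaving /lm/ as coda.
/o…o/ gap (V2→V3): cluster /lbsm/ — the longest permitted-onset suffix is /sm/; onset = /sm/, preceding coda = /lb/.
/o…e/ gap (V3→V4): /gb/ — longest licit onset from the right is /b/, leaving /g/ as coda.
/e…o/ gap (V4→V5): /hgsl/; trying suffixes from longest down, /sl/ is the first permitted one, so coda /hg/ | onset /sl/.
So the parse is golm.glolb.smog.behg.slom.
The /h/ is in the coda of syllable 4 (/behg/).

4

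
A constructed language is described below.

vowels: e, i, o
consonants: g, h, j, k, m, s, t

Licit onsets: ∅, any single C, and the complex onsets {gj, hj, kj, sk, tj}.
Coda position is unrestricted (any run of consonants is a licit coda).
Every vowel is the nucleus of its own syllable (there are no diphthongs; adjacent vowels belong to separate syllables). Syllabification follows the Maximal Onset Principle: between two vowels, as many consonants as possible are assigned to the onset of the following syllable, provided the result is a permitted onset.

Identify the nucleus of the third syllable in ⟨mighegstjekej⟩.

Nuclei (vowels): i, e, e, e → 4 syllables.
The third nucleus (vowel 3 from the left) is /e/.

e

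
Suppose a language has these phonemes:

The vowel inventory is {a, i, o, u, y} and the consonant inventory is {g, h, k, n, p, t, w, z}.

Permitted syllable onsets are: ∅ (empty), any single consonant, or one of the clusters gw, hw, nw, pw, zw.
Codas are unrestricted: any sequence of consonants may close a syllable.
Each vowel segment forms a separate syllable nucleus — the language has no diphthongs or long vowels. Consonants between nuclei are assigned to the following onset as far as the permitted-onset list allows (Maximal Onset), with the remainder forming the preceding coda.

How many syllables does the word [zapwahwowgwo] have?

Vowels present: a, a, o, o; each is a nucleus, giving 4 syllables.

4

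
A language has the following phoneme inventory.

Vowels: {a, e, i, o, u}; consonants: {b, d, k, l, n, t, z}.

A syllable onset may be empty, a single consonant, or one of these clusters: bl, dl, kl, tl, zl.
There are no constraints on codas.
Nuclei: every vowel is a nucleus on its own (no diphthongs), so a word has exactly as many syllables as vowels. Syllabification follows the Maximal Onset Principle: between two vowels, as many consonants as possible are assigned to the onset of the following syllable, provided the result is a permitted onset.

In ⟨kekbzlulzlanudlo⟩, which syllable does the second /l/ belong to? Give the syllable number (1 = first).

The vowels are e, u, a, u, o — 5 nuclei, so 5 syllables.
Between /e/ (V1) and /u/ (V2): /kbzl/ splits as /kb/ + /zl/ (/zl/ is the longest suffix that is a licit onset).
Between /u/ (V2) and /a/ (V3): cluster /lzl/ — the longest permitted-onset suffix is /zl/; onset = /zl/, preceding coda = /l/.
Between /a/ (V3) and /u/ (V4): just /n/ — single C goes to the following onset.
Between /u/ (V4) and /o/ (V5): /dl/ is a licit onset in full, so it all attaches to the next syllable.
Putting it together: kekb.zlul.zla.nu.dlo.
The second /l/ is in the coda of syllable 2 (/zlul/).

2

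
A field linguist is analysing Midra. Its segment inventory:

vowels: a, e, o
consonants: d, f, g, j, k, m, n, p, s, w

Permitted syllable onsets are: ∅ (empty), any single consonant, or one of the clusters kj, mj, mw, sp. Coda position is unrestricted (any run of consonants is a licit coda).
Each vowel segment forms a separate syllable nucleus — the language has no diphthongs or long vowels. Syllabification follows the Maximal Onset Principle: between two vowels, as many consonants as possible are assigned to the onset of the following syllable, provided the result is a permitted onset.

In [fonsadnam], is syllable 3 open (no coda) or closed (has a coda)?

closed

The vowels are o, a, a — 3 nuclei, so 3 syllables.
V1 /o/ – V2 /a/: /ns/ — longest licit onset from the right is /s/, leaving /n/ as coda.
V2 /a/ – V3 /a/: /dn/ splits as /d/ + /n/ (/n/ is the longest suffix that is a licit onset).
Putting it together: fon.sad.nam.
Syllable 3 is /nam/ with coda /m/, so it is closed.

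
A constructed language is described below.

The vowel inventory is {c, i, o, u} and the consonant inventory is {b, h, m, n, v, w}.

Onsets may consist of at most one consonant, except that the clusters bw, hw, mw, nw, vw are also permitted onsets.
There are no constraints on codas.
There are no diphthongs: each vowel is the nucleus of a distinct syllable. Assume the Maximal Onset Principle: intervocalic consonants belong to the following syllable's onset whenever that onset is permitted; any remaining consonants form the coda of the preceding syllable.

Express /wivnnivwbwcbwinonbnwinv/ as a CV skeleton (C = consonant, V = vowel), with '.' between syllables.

CVCC.CVCC.CCV.CCV.CVCC.CCVCC

The vowels are i, i, c, i, o, i — 6 nuclei, so 6 syllables.
V1 /i/ – V2 /i/: cluster /vnn/ — the longest permitted-onset suffix is /n/; onset = /n/, preceding coda = /vn/.
V2 /i/ – V3 /c/: /vwbw/ — longest licit onset from the right is /bw/, leaving /vw/ as coda.
V3 /c/ – V4 /i/: cluster /bw/ — /bw/ is itself a permitted onset, so the whole cluster goes right; preceding coda = ∅.
V4 /i/ – V5 /o/: /n/ is a single consonant, so it becomes the next onset.
V5 /o/ – V6 /i/: /nbnw/ splits as /nb/ + /nw/ (/nw/ is the longest suffix that is a licit onset).
So the parse is wivn.nivw.bwc.bwi.nonb.nwinv.
Mapping each syllable to C/V: /wivn/ → CVCC, /nivw/ → CVCC, /bwc/ → CCV, /bwi/ → CCV, /nonb/ → CVCC, /nwinv/ → CCVCC.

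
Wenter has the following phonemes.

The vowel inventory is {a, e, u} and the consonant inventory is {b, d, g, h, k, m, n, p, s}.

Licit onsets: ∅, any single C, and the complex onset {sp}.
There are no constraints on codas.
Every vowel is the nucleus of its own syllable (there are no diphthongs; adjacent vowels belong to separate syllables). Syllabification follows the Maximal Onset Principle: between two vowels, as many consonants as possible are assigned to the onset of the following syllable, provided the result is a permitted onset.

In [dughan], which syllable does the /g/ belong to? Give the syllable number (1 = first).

1

Vowels present: u, a; each is a nucleus, giving 2 syllables.
V1 /u/ – V2 /a/: /gh/; trying suffixes from longest down, /h/ is the first permitted one, so coda /g/ | onset /h/.
Result: dug.han.
The /g/ is in the coda of syllable 1 (/dug/).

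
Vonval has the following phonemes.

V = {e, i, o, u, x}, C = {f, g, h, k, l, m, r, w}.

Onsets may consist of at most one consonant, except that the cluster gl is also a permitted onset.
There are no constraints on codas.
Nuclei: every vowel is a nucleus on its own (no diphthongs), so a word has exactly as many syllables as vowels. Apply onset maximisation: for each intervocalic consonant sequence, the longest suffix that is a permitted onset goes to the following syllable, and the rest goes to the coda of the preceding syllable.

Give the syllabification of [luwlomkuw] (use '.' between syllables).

luw.lom.kuw

The vowels are u, o, u — 3 nuclei, so 3 syllables.
σ1/σ2 boundary: /wl/; trying suffixes from longest down, /l/ is the first permitted one, so coda /w/ | onset /l/.
σ2/σ3 boundary: /mk/ — longest licit onset from the right is /k/, leaving /m/ as coda.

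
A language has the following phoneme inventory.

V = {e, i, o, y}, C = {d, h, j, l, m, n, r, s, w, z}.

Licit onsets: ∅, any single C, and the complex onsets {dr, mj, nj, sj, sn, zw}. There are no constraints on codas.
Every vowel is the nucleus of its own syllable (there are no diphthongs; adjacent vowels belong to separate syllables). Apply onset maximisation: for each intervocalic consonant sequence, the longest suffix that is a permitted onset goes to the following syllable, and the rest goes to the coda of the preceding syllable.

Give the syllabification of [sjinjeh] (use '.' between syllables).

The vowels are i, e — 2 nuclei, so 2 syllables.
V1 /i/ – V2 /e/: /nj/ is a licit onset in full, so it all attaches to the next syllable.

sji.njeh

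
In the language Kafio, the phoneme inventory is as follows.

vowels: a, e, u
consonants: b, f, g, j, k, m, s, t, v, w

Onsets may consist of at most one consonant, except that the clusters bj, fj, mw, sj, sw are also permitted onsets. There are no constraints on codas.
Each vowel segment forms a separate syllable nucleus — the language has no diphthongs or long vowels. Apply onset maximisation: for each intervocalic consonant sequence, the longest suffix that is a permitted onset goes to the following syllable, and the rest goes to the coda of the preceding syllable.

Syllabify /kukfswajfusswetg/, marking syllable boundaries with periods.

kukf.swaj.fus.swetg

The vowels are u, a, u, e — 4 nuclei, so 4 syllables.
Between /u/ (V1) and /a/ (V2): /kfsw/; trying suffixes from longest down, /sw/ is the first permitted one, so coda /kf/ | onset /sw/.
Between /a/ (V2) and /u/ (V3): cluster /jf/ — the longest permitted-onset suffix is /f/; onset = /f/, preceding coda = /j/.
Between /u/ (V3) and /e/ (V4): /ssw/ — longest licit onset from the right is /sw/, leaving /s/ as coda.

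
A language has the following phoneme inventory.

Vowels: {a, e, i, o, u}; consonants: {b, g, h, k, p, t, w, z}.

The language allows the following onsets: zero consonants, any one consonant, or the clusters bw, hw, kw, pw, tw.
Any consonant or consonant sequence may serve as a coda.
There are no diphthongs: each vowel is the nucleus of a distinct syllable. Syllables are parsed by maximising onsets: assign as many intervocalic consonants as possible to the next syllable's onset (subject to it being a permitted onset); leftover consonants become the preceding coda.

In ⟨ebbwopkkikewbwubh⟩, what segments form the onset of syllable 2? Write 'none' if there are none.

bw

Nuclei (vowels): e, o, i, e, u → 5 syllables.
V1 /e/ – V2 /o/: /bbw/ — longest licit onset from the right is /bw/, leaving /b/ as coda.
V2 /o/ – V3 /i/: /pkk/; trying suffixes from longest down, /k/ is the first permitted one, so coda /pk/ | onset /k/.
V3 /i/ – V4 /e/: /k/ → onset of the next syllable (single consonants are always licit onsets).
V4 /e/ – V5 /u/: /wbw/ splits as /w/ + /bw/ (/bw/ is the longest suffix that is a licit onset).
So the parse is eb.bwopk.ki.kew.bwubh.
Syllable 2 is /bwopk/: onset /bw/, nucleus /o/, coda /pk/.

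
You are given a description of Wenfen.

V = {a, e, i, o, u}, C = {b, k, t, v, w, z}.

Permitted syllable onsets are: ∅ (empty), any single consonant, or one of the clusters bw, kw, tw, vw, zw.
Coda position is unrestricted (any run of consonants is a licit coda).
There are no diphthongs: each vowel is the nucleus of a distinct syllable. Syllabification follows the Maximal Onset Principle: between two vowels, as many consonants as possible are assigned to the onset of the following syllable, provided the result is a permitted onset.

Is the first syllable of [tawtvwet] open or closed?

Vowels present: a, e; each is a nucleus, giving 2 syllables.
σ1/σ2 boundary: /wtvw/; trying suffixes from longest down, /vw/ is the first permitted one, so coda /wt/ | onset /vw/.
So the parse is tawt.vwet.
Syllable 1 is /tawt/ with coda /wt/, so it is closed.

closed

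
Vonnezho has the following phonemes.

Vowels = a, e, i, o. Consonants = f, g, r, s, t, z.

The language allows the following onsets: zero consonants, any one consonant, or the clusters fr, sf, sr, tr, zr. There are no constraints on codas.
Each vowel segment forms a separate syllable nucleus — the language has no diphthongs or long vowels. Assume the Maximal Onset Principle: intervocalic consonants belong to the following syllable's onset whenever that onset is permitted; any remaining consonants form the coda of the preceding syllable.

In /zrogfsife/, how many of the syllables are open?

2

The vowels are o, i, e — 3 nuclei, so 3 syllables.
V1 /o/ – V2 /i/: cluster /gfs/ — the longest permitted-onset suffix is /s/; onset = /s/, preceding coda = /gf/.
V2 /i/ – V3 /e/: /f/ → onset of the next syllable (single consonants are always licit onsets).
So the parse is zrogf.si.fe.
Classifying each syllable: /zrogf/ (closed), /si/ (open), /fe/ (open).
Open syllables: 2.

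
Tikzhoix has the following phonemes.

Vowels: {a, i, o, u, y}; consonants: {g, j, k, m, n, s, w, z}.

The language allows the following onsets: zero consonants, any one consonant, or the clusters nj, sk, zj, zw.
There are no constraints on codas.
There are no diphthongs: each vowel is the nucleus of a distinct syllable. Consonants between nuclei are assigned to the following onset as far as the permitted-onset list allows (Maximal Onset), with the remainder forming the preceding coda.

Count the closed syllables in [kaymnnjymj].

Nuclei (vowels): a, y, y → 3 syllables.
Between /a/ (V1) and /y/ (V2): nothing intervenes; syllable break is V.V.
Between /y/ (V2) and /y/ (V3): cluster /mnnj/ — the longest permitted-onset suffix is /nj/; onset = /nj/, preceding coda = /mn/.
Result: ka.ymn.njymj.
Classifying each syllable: /ka/ (open), /ymn/ (closed), /njymj/ (closed).
Closed syllables: 2.

2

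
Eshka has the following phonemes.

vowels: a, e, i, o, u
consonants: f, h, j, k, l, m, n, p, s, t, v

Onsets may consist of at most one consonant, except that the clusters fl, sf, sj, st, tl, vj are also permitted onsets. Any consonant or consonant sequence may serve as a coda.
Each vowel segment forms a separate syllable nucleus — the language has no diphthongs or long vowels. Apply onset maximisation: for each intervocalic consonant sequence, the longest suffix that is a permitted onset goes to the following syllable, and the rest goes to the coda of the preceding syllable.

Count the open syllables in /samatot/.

2

The vowels are a, a, o — 3 nuclei, so 3 syllables.
σ1/σ2 boundary: just /m/ — single C goes to the following onset.
σ2/σ3 boundary: /t/ is a single consonant, so it becomes the next onset.
Putting it together: sa.ma.tot.
Classifying each syllable: /sa/ (open), /ma/ (open), /tot/ (closed).
Open syllables: 2.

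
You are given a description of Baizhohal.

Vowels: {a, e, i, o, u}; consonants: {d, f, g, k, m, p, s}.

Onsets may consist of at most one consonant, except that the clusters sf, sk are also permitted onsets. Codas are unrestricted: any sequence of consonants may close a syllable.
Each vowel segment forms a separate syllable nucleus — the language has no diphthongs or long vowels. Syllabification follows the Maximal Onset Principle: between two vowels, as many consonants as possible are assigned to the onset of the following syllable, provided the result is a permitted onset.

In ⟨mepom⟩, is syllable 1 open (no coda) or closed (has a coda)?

Vowels present: e, o; each is a nucleus, giving 2 syllables.
V1 /e/ – V2 /o/: just /p/ — single C goes to the following onset.
So the parse is me.pom.
Syllable 1 is /me/; it ends in its nucleus with no coda, so it is open.

open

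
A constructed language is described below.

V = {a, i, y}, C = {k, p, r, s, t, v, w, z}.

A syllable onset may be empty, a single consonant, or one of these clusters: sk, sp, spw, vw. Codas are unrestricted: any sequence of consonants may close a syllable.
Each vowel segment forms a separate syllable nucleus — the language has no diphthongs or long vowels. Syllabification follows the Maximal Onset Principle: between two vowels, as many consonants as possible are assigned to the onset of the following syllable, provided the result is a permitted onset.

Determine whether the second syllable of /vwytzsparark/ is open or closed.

open

The vowels are y, a, a — 3 nuclei, so 3 syllables.
σ1/σ2 boundary: /tzsp/ splits as /tz/ + /sp/ (/sp/ is the longest suffix that is a licit onset).
σ2/σ3 boundary: just /r/ — single C goes to the following onset.
Result: vwytz.spa.rark.
Syllable 2 is /spa/; it ends in its nucleus with no coda, so it is open.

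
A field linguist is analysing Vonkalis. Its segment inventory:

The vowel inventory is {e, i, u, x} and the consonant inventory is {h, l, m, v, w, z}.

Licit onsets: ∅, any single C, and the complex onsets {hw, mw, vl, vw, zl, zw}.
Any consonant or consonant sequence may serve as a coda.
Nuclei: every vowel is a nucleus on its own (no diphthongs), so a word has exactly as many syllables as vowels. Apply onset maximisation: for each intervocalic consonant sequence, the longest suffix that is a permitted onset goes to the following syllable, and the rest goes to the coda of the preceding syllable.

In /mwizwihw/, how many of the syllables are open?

1

The vowels are i, i — 2 nuclei, so 2 syllables.
σ1/σ2 boundary: cluster /zw/ — /zw/ is itself a permitted onset, so the whole cluster goes right; preceding coda = ∅.
Syllabification: mwi.zwihw.
Classifying each syllable: /mwi/ (open), /zwihw/ (closed).
Open syllables: 1.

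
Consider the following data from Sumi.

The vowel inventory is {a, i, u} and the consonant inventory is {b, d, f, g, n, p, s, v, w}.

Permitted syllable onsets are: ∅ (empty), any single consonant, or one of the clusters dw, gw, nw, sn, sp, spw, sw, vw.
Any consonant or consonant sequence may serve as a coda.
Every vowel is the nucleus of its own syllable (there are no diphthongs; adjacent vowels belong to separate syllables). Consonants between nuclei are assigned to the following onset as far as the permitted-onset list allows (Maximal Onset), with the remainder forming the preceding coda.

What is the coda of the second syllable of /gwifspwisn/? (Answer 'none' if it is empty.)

sn

Nuclei (vowels): i, i → 2 syllables.
V1 /i/ – V2 /i/: /fspw/ — longest licit onset from the right is /spw/, leaving /f/ as coda.
Syllabification: gwif.spwisn.
Syllable 2 is /spwisn/: onset /spw/, nucleus /i/, coda /sn/.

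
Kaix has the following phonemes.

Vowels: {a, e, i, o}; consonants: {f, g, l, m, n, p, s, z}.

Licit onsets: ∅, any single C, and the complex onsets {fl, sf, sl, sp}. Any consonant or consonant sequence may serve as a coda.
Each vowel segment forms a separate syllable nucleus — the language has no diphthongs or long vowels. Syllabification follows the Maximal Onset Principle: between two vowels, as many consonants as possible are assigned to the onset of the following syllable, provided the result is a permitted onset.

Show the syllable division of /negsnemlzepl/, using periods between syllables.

Nuclei (vowels): e, e, e → 3 syllables.
/e…e/ gap (V1→V2): /gsn/ — longest licit onset from the right is /n/, leaving /gs/ as coda.
/e…e/ gap (V2→V3): /mlz/; trying suffixes from longest down, /z/ is the first permitted one, so coda /ml/ | onset /z/.

negs.neml.zepl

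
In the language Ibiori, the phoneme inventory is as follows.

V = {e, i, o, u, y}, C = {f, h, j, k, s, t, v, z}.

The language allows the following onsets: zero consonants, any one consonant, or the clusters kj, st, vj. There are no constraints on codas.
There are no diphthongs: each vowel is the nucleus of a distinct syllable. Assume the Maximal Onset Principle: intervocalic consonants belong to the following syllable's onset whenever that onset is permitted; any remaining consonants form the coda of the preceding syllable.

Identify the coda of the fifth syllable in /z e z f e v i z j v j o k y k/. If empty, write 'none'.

Vowels present: e, e, i, o, y; each is a nucleus, giving 5 syllables.
Between /e/ (V1) and /e/ (V2): /zf/; trying suffixes from longest down, /f/ is the first permitted one, so coda /z/ | onset /f/.
Between /e/ (V2) and /i/ (V3): just /v/ — single C goes to the following onset.
Between /i/ (V3) and /o/ (V4): /zjvj/ — longest licit onset from the right is /vj/, leaving /zj/ as coda.
Between /o/ (V4) and /y/ (V5): just /k/ — single C goes to the following onset.
So the parse is zez.fe.vizj.vjo.kyk.
Syllable 5 is /kyk/: onset /k/, nucleus /y/, coda /k/.

k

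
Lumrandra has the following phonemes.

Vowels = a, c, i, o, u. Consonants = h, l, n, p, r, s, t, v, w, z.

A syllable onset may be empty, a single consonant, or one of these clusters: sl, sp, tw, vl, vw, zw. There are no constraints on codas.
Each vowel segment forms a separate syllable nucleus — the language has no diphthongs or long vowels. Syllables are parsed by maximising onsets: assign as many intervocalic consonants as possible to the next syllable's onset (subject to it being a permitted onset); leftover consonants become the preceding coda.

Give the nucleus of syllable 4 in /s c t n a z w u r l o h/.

Nuclei (vowels): c, a, u, o → 4 syllables.
The fourth nucleus (vowel 4 from the left) is /o/.

o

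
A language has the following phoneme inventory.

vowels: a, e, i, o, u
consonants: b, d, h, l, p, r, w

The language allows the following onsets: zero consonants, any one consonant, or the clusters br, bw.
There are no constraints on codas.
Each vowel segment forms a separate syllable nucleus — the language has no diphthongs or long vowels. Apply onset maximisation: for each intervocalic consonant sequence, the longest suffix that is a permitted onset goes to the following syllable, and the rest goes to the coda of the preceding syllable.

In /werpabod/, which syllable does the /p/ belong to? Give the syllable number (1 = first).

2

The vowels are e, a, o — 3 nuclei, so 3 syllables.
/e…a/ gap (V1→V2): cluster /rp/ — the longest permitted-onset suffix is /p/; onset = /p/, preceding coda = /r/.
/a…o/ gap (V2→V3): /b/ → onset of the next syllable (single consonants are always licit onsets).
Result: wer.pa.bod.
The /p/ is in the onset of syllable 2 (/pa/).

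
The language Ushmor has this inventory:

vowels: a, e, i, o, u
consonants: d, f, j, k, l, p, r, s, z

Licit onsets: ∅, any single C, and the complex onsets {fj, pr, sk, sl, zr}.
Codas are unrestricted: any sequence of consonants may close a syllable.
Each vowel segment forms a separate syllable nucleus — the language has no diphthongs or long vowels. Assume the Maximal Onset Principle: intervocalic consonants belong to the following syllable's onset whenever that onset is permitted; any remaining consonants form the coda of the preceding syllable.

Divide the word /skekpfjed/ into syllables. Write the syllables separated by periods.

Vowels present: e, e; each is a nucleus, giving 2 syllables.
/e…e/ gap (V1→V2): cluster /kpfj/ — the longest permitted-onset suffix is /fj/; onset = /fj/, preceding coda = /kp/.

skekp.fjed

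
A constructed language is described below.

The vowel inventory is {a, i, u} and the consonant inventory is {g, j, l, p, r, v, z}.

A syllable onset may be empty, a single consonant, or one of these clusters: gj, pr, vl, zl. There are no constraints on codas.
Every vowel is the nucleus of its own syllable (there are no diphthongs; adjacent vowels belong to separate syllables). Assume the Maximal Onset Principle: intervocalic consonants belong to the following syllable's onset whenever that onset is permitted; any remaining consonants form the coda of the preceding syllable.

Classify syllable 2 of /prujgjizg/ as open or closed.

closed

Vowels present: u, i; each is a nucleus, giving 2 syllables.
σ1/σ2 boundary: /jgj/ splits as /j/ + /gj/ (/gj/ is the longest suffix that is a licit onset).
Syllabification: pruj.gjizg.
Syllable 2 is /gjizg/ with coda /zg/, so it is closed.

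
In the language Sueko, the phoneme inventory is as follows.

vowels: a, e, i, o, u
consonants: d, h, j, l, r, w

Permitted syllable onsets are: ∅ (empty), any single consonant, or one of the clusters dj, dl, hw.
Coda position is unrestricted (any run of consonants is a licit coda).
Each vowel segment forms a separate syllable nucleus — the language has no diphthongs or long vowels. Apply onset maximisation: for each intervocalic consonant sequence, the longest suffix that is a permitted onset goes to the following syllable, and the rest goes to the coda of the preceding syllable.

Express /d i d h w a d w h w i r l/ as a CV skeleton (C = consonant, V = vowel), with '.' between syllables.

Nuclei (vowels): i, a, i → 3 syllables.
V1 /i/ – V2 /a/: cluster /dhw/ — the longest permitted-onset suffix is /hw/; onset = /hw/, preceding coda = /d/.
V2 /a/ – V3 /i/: /dwhw/ splits as /dw/ + /hw/ (/hw/ is the longest suffix that is a licit onset).
Putting it together: did.hwadw.hwirl.
Mapping each syllable to C/V: /did/ → CVC, /hwadw/ → CCVCC, /hwirl/ → CCVCC.

CVC.CCVCC.CCVCC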